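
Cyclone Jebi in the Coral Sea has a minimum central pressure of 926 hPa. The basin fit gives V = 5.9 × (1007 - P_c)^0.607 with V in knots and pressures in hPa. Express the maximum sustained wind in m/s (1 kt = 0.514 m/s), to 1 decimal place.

43.7 m/s

ΔP = 1007 − 926 = 81 hPa.
V ≈ 5.9 × 81^0.607 = 5.9 × 14.403 ≈ 84.977 kt.
84.977 × 0.514 ≈ 43.68 m/s → 43.7 m/s.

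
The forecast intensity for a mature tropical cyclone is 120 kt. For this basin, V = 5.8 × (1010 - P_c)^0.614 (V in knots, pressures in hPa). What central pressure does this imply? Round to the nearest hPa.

871 hPa

ΔP = (V / 5.8)^(1/0.614) = (120/5.8)^1.629.
120/5.8 = 20.690; 20.690^1.629 ≈ 138.97 hPa.
P_c = 1010 − 138.97 = 871.03 ≈ 871 hPa.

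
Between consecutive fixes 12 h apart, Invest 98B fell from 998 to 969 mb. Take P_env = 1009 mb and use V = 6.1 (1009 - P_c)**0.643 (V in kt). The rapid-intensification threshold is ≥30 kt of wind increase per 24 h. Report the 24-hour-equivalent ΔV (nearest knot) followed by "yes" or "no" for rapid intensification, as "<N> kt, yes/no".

V₁: ΔP = 11, V ≈ 6.1 × 11^0.643 ≈ 28.51 kt.
V₂: ΔP = 40, V ≈ 6.1 × 40^0.643 ≈ 65.38 kt.
ΔV over 12 h = 36.87 kt → 24 h equivalent = 36.87 × 24/12 ≈ 73.74 kt.
74 kt ≥ 30 kt ⇒ rapid intensification.

74 kt, yes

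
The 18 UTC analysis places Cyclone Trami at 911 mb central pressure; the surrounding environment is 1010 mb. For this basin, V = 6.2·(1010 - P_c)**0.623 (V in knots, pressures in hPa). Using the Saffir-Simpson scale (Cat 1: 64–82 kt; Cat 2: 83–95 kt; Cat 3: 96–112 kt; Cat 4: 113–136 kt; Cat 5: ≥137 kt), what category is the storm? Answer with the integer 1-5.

ΔP = 1010 − 911 = 99 mb.
V ≈ 6.2 × 99^0.623 = 6.2 × 17.51 ≈ 109 kt.
109 kt falls in the Category 3 band.

3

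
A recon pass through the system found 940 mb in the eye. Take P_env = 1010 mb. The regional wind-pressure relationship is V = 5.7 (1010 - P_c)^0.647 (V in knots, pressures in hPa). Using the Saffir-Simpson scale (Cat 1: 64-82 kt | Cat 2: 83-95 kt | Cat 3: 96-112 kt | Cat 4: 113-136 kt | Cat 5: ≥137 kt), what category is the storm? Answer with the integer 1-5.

2

ΔP = 1010 − 940 = 70 mb.
V ≈ 5.7 × 70^0.647 = 5.7 × 15.62 ≈ 89 kt.
89 kt falls in the Category 2 band.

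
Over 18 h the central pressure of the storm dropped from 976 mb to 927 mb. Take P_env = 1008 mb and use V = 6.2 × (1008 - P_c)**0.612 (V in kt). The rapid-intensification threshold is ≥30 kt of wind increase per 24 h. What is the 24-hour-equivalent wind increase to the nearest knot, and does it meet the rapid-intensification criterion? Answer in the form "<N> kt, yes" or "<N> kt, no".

53 kt, yes

V₁: ΔP = 32, V ≈ 6.2 × 32^0.612 ≈ 51.71 kt.
V₂: ΔP = 81, V ≈ 6.2 × 81^0.612 ≈ 91.28 kt.
ΔV over 18 h = 39.57 kt → 24 h equivalent = 39.57 × 24/18 ≈ 52.76 kt.
53 kt ≥ 30 kt ⇒ rapid intensification.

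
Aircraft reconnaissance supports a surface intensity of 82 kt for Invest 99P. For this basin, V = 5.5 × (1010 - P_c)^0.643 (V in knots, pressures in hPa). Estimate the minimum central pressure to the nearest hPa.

ΔP = (V / 5.5)^(1/0.643) = (82/5.5)^1.555.
82/5.5 = 14.909; 14.909^1.555 ≈ 66.83 hPa.
P_c = 1010 − 66.83 = 943.17 ≈ 943 hPa.

943 hPa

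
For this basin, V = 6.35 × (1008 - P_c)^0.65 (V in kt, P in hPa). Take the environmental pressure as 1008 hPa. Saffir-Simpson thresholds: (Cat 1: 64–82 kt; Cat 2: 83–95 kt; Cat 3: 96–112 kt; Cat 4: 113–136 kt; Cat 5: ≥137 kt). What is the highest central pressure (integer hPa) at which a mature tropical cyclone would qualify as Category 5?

895 hPa

Category 5 begins at V = 137 kt.
Required ΔP = (137/6.35)^(1/0.65) = 21.575^1.538 ≈ 112.78 hPa.
P_c ≤ 1008 − 112.78 = 895.22, so the highest integer P_c is 895 hPa.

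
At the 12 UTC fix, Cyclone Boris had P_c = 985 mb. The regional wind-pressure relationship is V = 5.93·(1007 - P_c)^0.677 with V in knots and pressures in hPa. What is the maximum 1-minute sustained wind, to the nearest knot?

48 kt

ΔP = 1007 − 985 = 22 mb.
22^0.677 ≈ 8.106.
V ≈ 5.93 × 8.106 ≈ 48.1 kt.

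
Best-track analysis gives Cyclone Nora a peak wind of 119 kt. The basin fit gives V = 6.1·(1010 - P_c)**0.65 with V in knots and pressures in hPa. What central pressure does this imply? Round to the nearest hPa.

913 hPa

ΔP = (V / 6.1)^(1/0.65) = (119/6.1)^1.538.
119/6.1 = 19.508; 19.508^1.538 ≈ 96.59 hPa.
P_c = 1010 − 96.59 = 913.41 ≈ 913 hPa.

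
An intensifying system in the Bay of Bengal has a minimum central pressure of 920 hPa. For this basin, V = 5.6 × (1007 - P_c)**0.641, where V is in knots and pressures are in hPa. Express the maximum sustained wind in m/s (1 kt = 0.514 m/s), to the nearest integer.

50 m/s

ΔP = 1007 − 920 = 87 hPa.
V ≈ 5.6 × 87^0.641 = 5.6 × 17.508 ≈ 98.044 kt.
98.044 × 0.514 ≈ 50.39 m/s → 50 m/s.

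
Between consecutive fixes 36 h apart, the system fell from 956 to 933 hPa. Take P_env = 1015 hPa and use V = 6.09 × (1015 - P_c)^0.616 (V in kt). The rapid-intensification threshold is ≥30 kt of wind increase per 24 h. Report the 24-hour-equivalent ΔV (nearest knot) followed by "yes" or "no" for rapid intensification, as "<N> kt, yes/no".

11 kt, no

V₁: ΔP = 59, V ≈ 6.09 × 59^0.616 ≈ 75.07 kt.
V₂: ΔP = 82, V ≈ 6.09 × 82^0.616 ≈ 91.94 kt.
ΔV over 36 h = 16.87 kt → 24 h equivalent = 16.87 × 24/36 ≈ 11.25 kt.
11 kt < 30 kt ⇒ not rapid intensification.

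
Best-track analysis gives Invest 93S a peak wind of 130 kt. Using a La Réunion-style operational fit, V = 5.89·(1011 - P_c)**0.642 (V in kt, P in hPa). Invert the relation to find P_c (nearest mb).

887 mb

ΔP = (V / 5.89)^(1/0.642) = (130/5.89)^1.558.
130/5.89 = 22.071; 22.071^1.558 ≈ 123.93 mb.
P_c = 1011 − 123.93 = 887.07 ≈ 887 mb.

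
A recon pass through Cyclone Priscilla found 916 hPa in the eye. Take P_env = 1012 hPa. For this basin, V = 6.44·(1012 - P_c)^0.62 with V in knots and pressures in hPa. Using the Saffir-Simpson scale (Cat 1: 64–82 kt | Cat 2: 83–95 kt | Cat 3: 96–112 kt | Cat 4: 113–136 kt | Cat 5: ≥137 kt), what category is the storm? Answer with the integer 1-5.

3

ΔP = 1012 − 916 = 96 hPa.
V ≈ 6.44 × 96^0.62 = 6.44 × 16.94 ≈ 109 kt.
109 kt falls in the Category 3 band.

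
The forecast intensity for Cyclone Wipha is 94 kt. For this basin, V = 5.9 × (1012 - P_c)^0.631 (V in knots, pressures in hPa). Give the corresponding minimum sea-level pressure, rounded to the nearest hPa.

932 hPa

ΔP = (V / 5.9)^(1/0.631) = (94/5.9)^1.585.
94/5.9 = 15.932; 15.932^1.585 ≈ 80.42 hPa.
P_c = 1012 − 80.42 = 931.58 ≈ 932 hPa.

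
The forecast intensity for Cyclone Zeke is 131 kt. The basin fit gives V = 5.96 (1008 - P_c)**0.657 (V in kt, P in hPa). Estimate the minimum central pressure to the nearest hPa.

898 hPa

ΔP = (V / 5.96)^(1/0.657) = (131/5.96)^1.522.
131/5.96 = 21.980; 21.980^1.522 ≈ 110.32 hPa.
P_c = 1008 − 110.32 = 897.68 ≈ 898 hPa.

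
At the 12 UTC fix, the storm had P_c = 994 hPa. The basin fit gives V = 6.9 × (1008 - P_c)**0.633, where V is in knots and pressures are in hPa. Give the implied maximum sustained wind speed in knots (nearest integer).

37 kt

ΔP = 1008 − 994 = 14 hPa.
14^0.633 ≈ 5.315.
V ≈ 6.9 × 5.315 ≈ 36.7 kt.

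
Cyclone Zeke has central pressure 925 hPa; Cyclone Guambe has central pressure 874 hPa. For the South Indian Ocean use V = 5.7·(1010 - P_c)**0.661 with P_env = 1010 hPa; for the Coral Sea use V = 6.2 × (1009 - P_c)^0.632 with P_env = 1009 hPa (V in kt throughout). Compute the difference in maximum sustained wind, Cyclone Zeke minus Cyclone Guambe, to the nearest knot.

-30 kt

Cyclone Zeke: ΔP = 85; V ≈ 5.7 × 85^0.661 ≈ 107.45 kt.
Cyclone Guambe: ΔP = 135; V ≈ 6.2 × 135^0.632 ≈ 137.65 kt.
Difference ≈ 107.45 − 137.65 = -30.20 → -30 kt.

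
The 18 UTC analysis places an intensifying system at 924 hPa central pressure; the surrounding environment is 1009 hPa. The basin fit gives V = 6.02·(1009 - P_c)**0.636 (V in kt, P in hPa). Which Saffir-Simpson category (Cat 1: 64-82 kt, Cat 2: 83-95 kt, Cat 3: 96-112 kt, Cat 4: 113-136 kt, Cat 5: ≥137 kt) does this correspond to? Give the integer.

3

ΔP = 1009 − 924 = 85 hPa.
V ≈ 6.02 × 85^0.636 = 6.02 × 16.87 ≈ 102 kt.
102 kt falls in the Category 3 band.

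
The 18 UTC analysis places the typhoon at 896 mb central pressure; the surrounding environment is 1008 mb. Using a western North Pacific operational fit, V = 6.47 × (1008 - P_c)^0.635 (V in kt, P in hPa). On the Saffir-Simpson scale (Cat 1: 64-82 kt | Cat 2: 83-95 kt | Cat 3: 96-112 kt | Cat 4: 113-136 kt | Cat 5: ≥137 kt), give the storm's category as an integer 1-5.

ΔP = 1008 − 896 = 112 mb.
V ≈ 6.47 × 112^0.635 = 6.47 × 20.01 ≈ 129 kt.
129 kt falls in the Category 4 band.

4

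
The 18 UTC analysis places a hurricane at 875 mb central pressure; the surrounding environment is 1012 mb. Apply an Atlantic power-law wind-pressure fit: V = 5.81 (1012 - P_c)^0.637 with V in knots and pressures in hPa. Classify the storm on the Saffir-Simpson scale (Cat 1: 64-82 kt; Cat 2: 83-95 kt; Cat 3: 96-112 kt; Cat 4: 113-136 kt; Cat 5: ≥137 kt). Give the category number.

ΔP = 1012 − 875 = 137 mb.
V ≈ 5.81 × 137^0.637 = 5.81 × 22.97 ≈ 133 kt.
133 kt falls in the Category 4 band.

4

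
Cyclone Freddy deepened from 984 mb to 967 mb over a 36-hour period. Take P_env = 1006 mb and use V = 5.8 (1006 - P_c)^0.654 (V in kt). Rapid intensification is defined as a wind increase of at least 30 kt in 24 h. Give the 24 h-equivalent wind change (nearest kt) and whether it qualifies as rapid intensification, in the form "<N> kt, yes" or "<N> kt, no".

13 kt, no

V₁: ΔP = 22, V ≈ 5.8 × 22^0.654 ≈ 43.79 kt.
V₂: ΔP = 39, V ≈ 5.8 × 39^0.654 ≈ 63.68 kt.
ΔV over 36 h = 19.89 kt → 24 h equivalent = 19.89 × 24/36 ≈ 13.26 kt.
13 kt < 30 kt ⇒ not rapid intensification.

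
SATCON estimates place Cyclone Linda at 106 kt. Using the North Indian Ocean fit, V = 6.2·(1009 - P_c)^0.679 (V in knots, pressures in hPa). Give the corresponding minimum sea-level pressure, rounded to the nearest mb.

944 mb

ΔP = (V / 6.2)^(1/0.679) = (106/6.2)^1.473.
106/6.2 = 17.097; 17.097^1.473 ≈ 65.43 mb.
P_c = 1009 − 65.43 = 943.57 ≈ 944 mb.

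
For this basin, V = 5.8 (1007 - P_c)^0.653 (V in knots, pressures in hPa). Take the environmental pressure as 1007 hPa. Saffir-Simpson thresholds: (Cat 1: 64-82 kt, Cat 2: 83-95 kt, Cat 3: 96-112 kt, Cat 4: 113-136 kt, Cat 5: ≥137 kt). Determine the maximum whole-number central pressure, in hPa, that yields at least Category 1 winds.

967 hPa

Category 1 begins at V = 64 kt.
Required ΔP = (64/5.8)^(1/0.653) = 11.034^1.531 ≈ 39.52 hPa.
P_c ≤ 1007 − 39.52 = 967.48, so the highest integer P_c is 967 hPa.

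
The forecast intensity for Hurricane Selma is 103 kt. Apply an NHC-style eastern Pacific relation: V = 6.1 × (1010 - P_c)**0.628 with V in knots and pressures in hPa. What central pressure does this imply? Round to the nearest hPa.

ΔP = (V / 6.1)^(1/0.628) = (103/6.1)^1.592.
103/6.1 = 16.885; 16.885^1.592 ≈ 90.08 hPa.
P_c = 1010 − 90.08 = 919.92 ≈ 920 hPa.

920 hPa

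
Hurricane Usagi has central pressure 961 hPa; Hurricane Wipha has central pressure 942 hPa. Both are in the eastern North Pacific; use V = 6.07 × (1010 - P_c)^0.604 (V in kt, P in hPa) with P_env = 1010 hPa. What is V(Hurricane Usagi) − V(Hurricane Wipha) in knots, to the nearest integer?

-14 kt

Hurricane Usagi: ΔP = 49; V ≈ 6.07 × 49^0.604 ≈ 63.69 kt.
Hurricane Wipha: ΔP = 68; V ≈ 6.07 × 68^0.604 ≈ 77.63 kt.
Difference ≈ 63.69 − 77.63 = -13.94 → -14 kt.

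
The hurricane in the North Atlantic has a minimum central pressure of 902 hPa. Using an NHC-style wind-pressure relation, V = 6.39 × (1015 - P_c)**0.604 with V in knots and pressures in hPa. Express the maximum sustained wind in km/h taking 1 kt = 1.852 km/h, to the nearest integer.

206 km/h

ΔP = 1015 − 902 = 113 hPa.
V ≈ 6.39 × 113^0.604 = 6.39 × 17.380 ≈ 111.061 kt.
111.061 × 1.852 ≈ 205.68 km/h → 206 km/h.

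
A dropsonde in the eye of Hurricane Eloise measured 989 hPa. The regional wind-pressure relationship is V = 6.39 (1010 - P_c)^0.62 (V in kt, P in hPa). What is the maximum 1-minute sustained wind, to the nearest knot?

ΔP = 1010 − 989 = 21 hPa.
21^0.62 ≈ 6.604.
V ≈ 6.39 × 6.604 ≈ 42.2 kt.

42 kt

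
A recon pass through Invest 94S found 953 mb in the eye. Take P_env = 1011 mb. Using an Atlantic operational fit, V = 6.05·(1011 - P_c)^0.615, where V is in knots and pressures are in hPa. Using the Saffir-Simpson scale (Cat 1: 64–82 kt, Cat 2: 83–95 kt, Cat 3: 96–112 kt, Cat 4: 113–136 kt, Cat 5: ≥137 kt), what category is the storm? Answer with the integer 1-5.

1

ΔP = 1011 − 953 = 58 mb.
V ≈ 6.05 × 58^0.615 = 6.05 × 12.15 ≈ 73 kt.
73 kt falls in the Category 1 band.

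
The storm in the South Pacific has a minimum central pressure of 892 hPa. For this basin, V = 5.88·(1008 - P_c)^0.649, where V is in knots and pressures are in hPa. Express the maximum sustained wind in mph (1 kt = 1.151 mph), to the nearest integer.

148 mph

ΔP = 1008 − 892 = 116 hPa.
V ≈ 5.88 × 116^0.649 = 5.88 × 21.869 ≈ 128.591 kt.
128.591 × 1.151 ≈ 148.01 mph → 148 mph.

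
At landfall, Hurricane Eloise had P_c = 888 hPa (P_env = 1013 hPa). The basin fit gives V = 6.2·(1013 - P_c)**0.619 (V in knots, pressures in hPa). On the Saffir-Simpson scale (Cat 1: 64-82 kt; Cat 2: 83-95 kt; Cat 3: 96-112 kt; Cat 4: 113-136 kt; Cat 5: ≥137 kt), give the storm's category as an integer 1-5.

ΔP = 1013 − 888 = 125 hPa.
V ≈ 6.2 × 125^0.619 = 6.2 × 19.86 ≈ 123 kt.
123 kt falls in the Category 4 band.

4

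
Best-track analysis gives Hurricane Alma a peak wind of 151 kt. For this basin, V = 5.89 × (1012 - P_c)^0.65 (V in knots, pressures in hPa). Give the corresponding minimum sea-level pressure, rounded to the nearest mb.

865 mb

ΔP = (V / 5.89)^(1/0.65) = (151/5.89)^1.538.
151/5.89 = 25.637; 25.637^1.538 ≈ 147.05 mb.
P_c = 1012 − 147.05 = 864.95 ≈ 865 mb.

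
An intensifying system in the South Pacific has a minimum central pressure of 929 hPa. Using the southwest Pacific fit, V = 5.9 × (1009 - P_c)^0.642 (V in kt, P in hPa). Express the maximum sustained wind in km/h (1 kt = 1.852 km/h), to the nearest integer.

ΔP = 1009 − 929 = 80 hPa.
V ≈ 5.9 × 80^0.642 = 5.9 × 16.664 ≈ 98.319 kt.
98.319 × 1.852 ≈ 182.09 km/h → 182 km/h.

182 km/h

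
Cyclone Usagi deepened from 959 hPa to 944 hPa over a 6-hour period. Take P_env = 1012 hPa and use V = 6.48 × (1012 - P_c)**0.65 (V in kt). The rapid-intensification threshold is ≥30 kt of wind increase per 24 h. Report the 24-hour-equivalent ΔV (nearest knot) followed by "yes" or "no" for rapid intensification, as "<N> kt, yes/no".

60 kt, yes

V₁: ΔP = 53, V ≈ 6.48 × 53^0.65 ≈ 85.58 kt.
V₂: ΔP = 68, V ≈ 6.48 × 68^0.65 ≈ 100.62 kt.
ΔV over 6 h = 15.04 kt → 24 h equivalent = 15.04 × 24/6 ≈ 60.16 kt.
60 kt ≥ 30 kt ⇒ rapid intensification.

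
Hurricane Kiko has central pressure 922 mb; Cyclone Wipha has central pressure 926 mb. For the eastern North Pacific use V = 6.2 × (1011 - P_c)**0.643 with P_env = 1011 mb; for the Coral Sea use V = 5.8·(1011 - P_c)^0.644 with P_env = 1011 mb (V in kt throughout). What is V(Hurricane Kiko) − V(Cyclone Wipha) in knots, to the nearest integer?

10 kt

Hurricane Kiko: ΔP = 89; V ≈ 6.2 × 89^0.643 ≈ 111.13 kt.
Cyclone Wipha: ΔP = 85; V ≈ 5.8 × 85^0.644 ≈ 101.39 kt.
Difference ≈ 111.13 − 101.39 = 9.74 → 10 kt.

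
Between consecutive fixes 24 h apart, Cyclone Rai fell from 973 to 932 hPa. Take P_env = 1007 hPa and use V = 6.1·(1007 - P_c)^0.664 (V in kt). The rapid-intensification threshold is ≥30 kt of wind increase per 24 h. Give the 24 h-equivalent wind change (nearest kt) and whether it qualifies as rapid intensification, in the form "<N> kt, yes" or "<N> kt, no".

44 kt, yes

V₁: ΔP = 34, V ≈ 6.1 × 34^0.664 ≈ 63.42 kt.
V₂: ΔP = 75, V ≈ 6.1 × 75^0.664 ≈ 107.24 kt.
ΔV over 24 h = 43.82 kt → 24 h equivalent = 43.82 × 24/24 ≈ 43.82 kt.
44 kt ≥ 30 kt ⇒ rapid intensification.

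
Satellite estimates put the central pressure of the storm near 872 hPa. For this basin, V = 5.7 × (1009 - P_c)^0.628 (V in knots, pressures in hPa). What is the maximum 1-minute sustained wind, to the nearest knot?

125 kt

ΔP = 1009 − 872 = 137 hPa.
137^0.628 ≈ 21.972.
V ≈ 5.7 × 21.972 ≈ 125.2 kt.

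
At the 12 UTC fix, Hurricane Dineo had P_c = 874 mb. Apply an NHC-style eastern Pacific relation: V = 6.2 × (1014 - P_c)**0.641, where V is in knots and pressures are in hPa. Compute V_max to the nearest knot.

147 kt

ΔP = 1014 − 874 = 140 mb.
140^0.641 ≈ 23.750.
V ≈ 6.2 × 23.750 ≈ 147.3 kt.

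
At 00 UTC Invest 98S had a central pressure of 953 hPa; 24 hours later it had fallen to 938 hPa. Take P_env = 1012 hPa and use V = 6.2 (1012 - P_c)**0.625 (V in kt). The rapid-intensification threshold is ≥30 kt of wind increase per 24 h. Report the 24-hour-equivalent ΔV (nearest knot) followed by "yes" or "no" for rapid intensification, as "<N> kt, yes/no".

12 kt, no

V₁: ΔP = 59, V ≈ 6.2 × 59^0.625 ≈ 79.28 kt.
V₂: ΔP = 74, V ≈ 6.2 × 74^0.625 ≈ 91.34 kt.
ΔV over 24 h = 12.06 kt → 24 h equivalent = 12.06 × 24/24 ≈ 12.06 kt.
12 kt < 30 kt ⇒ not rapid intensification.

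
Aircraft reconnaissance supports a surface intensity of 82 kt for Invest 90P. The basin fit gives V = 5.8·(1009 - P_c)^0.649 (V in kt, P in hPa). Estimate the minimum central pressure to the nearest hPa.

ΔP = (V / 5.8)^(1/0.649) = (82/5.8)^1.541.
82/5.8 = 14.138; 14.138^1.541 ≈ 59.23 hPa.
P_c = 1009 − 59.23 = 949.77 ≈ 950 hPa.

950 hPa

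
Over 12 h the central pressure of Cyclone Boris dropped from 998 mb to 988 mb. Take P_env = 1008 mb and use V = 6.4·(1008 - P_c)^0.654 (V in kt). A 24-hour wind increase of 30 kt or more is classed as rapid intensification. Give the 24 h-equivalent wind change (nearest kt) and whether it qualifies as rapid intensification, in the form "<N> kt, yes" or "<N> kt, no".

V₁: ΔP = 10, V ≈ 6.4 × 10^0.654 ≈ 28.85 kt.
V₂: ΔP = 20, V ≈ 6.4 × 20^0.654 ≈ 45.40 kt.
ΔV over 12 h = 16.55 kt → 24 h equivalent = 16.55 × 24/12 ≈ 33.10 kt.
33 kt ≥ 30 kt ⇒ rapid intensification.

33 kt, yes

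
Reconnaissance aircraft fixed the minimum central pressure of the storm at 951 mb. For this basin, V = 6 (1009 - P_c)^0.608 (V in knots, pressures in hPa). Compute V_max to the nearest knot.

71 kt

ΔP = 1009 − 951 = 58 mb.
58^0.608 ≈ 11.808.
V ≈ 6 × 11.808 ≈ 70.8 kt.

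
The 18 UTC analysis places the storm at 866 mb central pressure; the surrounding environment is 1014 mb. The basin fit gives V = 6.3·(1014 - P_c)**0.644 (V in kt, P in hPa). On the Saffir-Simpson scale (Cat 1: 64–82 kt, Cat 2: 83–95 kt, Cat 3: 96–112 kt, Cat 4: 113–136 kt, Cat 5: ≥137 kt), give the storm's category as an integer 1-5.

ΔP = 1014 − 866 = 148 mb.
V ≈ 6.3 × 148^0.644 = 6.3 × 24.98 ≈ 157 kt.
157 kt falls in the Category 5 band.

5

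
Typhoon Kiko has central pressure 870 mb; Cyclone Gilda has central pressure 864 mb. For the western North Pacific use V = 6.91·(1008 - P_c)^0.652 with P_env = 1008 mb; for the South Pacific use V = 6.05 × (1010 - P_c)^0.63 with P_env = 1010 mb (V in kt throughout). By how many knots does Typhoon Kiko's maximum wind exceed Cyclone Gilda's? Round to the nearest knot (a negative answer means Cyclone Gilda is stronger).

Typhoon Kiko: ΔP = 138; V ≈ 6.91 × 138^0.652 ≈ 171.66 kt.
Cyclone Gilda: ΔP = 146; V ≈ 6.05 × 146^0.63 ≈ 139.73 kt.
Difference ≈ 171.66 − 139.73 = 31.93 → 32 kt.

32 kt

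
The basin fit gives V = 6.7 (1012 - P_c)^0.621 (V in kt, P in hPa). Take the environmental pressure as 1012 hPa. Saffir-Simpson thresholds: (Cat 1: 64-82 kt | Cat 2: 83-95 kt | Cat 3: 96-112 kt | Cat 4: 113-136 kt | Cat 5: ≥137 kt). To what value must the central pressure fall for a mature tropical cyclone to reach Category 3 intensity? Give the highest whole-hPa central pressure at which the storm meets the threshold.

Category 3 begins at V = 96 kt.
Required ΔP = (96/6.7)^(1/0.621) = 14.328^1.610 ≈ 72.75 hPa.
P_c ≤ 1012 − 72.75 = 939.25, so the highest integer P_c is 939 hPa.

939 hPa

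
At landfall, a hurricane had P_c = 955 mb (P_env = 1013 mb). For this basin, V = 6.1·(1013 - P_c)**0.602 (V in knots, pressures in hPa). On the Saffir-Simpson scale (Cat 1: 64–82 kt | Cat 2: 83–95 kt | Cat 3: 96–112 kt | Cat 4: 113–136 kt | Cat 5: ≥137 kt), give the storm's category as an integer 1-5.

ΔP = 1013 − 955 = 58 mb.
V ≈ 6.1 × 58^0.602 = 6.1 × 11.52 ≈ 70 kt.
70 kt falls in the Category 1 band.

1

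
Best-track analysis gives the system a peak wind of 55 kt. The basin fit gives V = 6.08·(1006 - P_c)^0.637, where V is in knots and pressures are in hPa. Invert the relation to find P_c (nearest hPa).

ΔP = (V / 6.08)^(1/0.637) = (55/6.08)^1.570.
55/6.08 = 9.046; 9.046^1.570 ≈ 31.73 hPa.
P_c = 1006 − 31.73 = 974.27 ≈ 974 hPa.

974 hPa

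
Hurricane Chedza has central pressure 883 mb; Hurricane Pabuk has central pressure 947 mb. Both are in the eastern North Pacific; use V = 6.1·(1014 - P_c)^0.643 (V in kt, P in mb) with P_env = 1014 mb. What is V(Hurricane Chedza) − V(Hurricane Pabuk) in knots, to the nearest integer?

49 kt

Hurricane Chedza: ΔP = 131; V ≈ 6.1 × 131^0.643 ≈ 140.20 kt.
Hurricane Pabuk: ΔP = 67; V ≈ 6.1 × 67^0.643 ≈ 91.10 kt.
Difference ≈ 140.20 − 91.10 = 49.10 → 49 kt.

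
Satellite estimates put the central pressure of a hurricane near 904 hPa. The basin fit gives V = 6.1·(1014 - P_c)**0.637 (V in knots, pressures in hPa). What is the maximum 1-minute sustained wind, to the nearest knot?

ΔP = 1014 − 904 = 110 hPa.
110^0.637 ≈ 19.969.
V ≈ 6.1 × 19.969 ≈ 121.8 kt.

122 kt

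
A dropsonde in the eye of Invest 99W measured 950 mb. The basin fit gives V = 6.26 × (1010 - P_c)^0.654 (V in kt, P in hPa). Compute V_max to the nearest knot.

91 kt

ΔP = 1010 − 950 = 60 mb.
60^0.654 ≈ 14.552.
V ≈ 6.26 × 14.552 ≈ 91.1 kt.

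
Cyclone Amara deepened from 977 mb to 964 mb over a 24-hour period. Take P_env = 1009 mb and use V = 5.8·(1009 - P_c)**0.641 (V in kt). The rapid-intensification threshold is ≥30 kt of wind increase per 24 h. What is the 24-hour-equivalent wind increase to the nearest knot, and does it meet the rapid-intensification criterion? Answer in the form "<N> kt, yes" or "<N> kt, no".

V₁: ΔP = 32, V ≈ 5.8 × 32^0.641 ≈ 53.48 kt.
V₂: ΔP = 45, V ≈ 5.8 × 45^0.641 ≈ 66.55 kt.
ΔV over 24 h = 13.07 kt → 24 h equivalent = 13.07 × 24/24 ≈ 13.07 kt.
13 kt < 30 kt ⇒ not rapid intensification.

13 kt, no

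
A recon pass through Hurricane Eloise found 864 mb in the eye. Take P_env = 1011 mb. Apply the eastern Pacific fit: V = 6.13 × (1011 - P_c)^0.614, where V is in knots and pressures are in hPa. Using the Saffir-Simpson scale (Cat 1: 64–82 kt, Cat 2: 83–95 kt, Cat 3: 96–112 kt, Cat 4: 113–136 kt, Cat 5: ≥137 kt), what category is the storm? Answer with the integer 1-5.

ΔP = 1011 − 864 = 147 mb.
V ≈ 6.13 × 147^0.614 = 6.13 × 21.42 ≈ 131 kt.
131 kt falls in the Category 4 band.

4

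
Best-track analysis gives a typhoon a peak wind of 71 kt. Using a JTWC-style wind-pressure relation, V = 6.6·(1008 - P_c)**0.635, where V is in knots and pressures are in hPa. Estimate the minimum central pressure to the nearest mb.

ΔP = (V / 6.6)^(1/0.635) = (71/6.6)^1.575.
71/6.6 = 10.758; 10.758^1.575 ≈ 42.15 mb.
P_c = 1008 − 42.15 = 965.85 ≈ 966 mb.

966 mb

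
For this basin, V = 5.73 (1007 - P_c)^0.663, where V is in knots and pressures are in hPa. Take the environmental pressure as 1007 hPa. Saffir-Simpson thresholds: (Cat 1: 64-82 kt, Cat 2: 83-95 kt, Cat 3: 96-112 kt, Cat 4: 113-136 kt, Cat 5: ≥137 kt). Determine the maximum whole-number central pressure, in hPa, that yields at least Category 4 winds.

917 hPa

Category 4 begins at V = 113 kt.
Required ΔP = (113/5.73)^(1/0.663) = 19.721^1.508 ≈ 89.77 hPa.
P_c ≤ 1007 − 89.77 = 917.23, so the highest integer P_c is 917 hPa.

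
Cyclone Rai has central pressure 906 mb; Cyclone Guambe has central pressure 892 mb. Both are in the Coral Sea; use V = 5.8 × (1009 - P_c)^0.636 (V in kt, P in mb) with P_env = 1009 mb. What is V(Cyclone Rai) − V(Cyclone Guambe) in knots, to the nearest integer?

-9 kt

Cyclone Rai: ΔP = 103; V ≈ 5.8 × 103^0.636 ≈ 110.56 kt.
Cyclone Guambe: ΔP = 117; V ≈ 5.8 × 117^0.636 ≈ 119.89 kt.
Difference ≈ 110.56 − 119.89 = -9.33 → -9 kt.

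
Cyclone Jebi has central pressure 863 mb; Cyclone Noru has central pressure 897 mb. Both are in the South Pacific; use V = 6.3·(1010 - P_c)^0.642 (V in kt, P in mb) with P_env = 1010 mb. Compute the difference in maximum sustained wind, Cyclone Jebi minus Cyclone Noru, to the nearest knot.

Cyclone Jebi: ΔP = 147; V ≈ 6.3 × 147^0.642 ≈ 155.15 kt.
Cyclone Noru: ΔP = 113; V ≈ 6.3 × 113^0.642 ≈ 131.04 kt.
Difference ≈ 155.15 − 131.04 = 24.11 → 24 kt.

24 kt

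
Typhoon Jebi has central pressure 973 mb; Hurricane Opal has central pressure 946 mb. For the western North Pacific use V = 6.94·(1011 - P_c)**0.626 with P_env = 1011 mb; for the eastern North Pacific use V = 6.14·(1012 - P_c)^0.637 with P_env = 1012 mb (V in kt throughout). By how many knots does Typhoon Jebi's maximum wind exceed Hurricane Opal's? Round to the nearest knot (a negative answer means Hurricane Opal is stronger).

Typhoon Jebi: ΔP = 38; V ≈ 6.94 × 38^0.626 ≈ 67.66 kt.
Hurricane Opal: ΔP = 66; V ≈ 6.14 × 66^0.637 ≈ 88.56 kt.
Difference ≈ 67.66 − 88.56 = -20.90 → -21 kt.

-21 kt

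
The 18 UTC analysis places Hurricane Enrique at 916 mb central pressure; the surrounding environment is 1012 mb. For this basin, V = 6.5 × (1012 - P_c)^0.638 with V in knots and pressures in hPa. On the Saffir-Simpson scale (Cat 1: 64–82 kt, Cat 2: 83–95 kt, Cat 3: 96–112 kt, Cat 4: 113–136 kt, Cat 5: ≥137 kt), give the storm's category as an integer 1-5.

ΔP = 1012 − 916 = 96 mb.
V ≈ 6.5 × 96^0.638 = 6.5 × 18.39 ≈ 120 kt.
120 kt falls in the Category 4 band.

4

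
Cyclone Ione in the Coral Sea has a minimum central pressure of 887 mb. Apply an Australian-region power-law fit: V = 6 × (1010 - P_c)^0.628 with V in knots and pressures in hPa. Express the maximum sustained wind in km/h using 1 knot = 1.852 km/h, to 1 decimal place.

228.2 km/h

ΔP = 1010 − 887 = 123 mb.
V ≈ 6 × 123^0.628 = 6 × 20.533 ≈ 123.200 kt.
123.200 × 1.852 ≈ 228.17 km/h → 228.2 km/h.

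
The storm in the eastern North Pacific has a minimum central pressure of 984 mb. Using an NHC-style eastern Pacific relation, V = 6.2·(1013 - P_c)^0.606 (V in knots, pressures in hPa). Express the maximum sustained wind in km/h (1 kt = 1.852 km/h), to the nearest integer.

ΔP = 1013 − 984 = 29 mb.
V ≈ 6.2 × 29^0.606 = 6.2 × 7.695 ≈ 47.710 kt.
47.710 × 1.852 ≈ 88.36 km/h → 88 km/h.

88 km/h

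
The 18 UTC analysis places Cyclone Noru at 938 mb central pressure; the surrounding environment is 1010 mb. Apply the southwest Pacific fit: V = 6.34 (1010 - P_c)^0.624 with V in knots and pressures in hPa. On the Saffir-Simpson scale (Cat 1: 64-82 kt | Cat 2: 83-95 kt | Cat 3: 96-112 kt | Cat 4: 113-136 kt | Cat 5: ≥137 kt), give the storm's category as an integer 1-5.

2

ΔP = 1010 − 938 = 72 mb.
V ≈ 6.34 × 72^0.624 = 6.34 × 14.42 ≈ 91 kt.
91 kt falls in the Category 2 band.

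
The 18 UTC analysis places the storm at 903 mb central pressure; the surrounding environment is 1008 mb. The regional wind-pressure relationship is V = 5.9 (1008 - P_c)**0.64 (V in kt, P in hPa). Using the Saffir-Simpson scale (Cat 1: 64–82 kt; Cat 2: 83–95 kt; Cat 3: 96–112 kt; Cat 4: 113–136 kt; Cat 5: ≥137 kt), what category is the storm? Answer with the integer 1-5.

4

ΔP = 1008 − 903 = 105 mb.
V ≈ 5.9 × 105^0.64 = 5.9 × 19.66 ≈ 116 kt.
116 kt falls in the Category 4 band.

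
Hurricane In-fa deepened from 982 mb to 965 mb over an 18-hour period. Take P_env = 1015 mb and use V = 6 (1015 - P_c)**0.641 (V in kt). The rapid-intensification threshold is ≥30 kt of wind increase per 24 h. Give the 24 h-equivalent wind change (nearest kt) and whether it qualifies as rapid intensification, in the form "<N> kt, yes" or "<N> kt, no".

V₁: ΔP = 33, V ≈ 6 × 33^0.641 ≈ 56.43 kt.
V₂: ΔP = 50, V ≈ 6 × 50^0.641 ≈ 73.65 kt.
ΔV over 18 h = 17.22 kt → 24 h equivalent = 17.22 × 24/18 ≈ 22.96 kt.
23 kt < 30 kt ⇒ not rapid intensification.

23 kt, no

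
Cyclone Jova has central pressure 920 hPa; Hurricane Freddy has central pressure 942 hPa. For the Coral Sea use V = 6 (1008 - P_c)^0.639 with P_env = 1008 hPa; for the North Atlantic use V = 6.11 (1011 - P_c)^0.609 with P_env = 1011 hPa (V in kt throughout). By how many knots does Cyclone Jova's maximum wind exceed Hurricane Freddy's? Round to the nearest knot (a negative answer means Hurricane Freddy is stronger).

24 kt

Cyclone Jova: ΔP = 88; V ≈ 6 × 88^0.639 ≈ 104.88 kt.
Hurricane Freddy: ΔP = 69; V ≈ 6.11 × 69^0.609 ≈ 80.52 kt.
Difference ≈ 104.88 − 80.52 = 24.36 → 24 kt.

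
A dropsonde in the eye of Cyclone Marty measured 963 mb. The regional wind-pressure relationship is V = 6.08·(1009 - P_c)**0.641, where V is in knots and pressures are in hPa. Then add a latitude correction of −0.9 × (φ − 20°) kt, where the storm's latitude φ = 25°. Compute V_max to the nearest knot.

66 kt

ΔP = 1009 − 963 = 46 mb.
46^0.641 ≈ 11.637.
V ≈ 6.08 × 11.637 ≈ 70.8 kt.
Latitude correction: −0.9 × (25 − 20) = -4.5 kt.
Corrected V ≈ 66.3 kt → 66 kt.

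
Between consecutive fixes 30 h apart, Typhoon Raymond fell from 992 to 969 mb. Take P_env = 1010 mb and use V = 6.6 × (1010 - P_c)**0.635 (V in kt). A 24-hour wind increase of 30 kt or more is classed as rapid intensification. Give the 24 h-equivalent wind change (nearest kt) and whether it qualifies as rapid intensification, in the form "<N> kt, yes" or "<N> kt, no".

V₁: ΔP = 18, V ≈ 6.6 × 18^0.635 ≈ 41.37 kt.
V₂: ΔP = 41, V ≈ 6.6 × 41^0.635 ≈ 69.77 kt.
ΔV over 30 h = 28.40 kt → 24 h equivalent = 28.40 × 24/30 ≈ 22.72 kt.
23 kt < 30 kt ⇒ not rapid intensification.

23 kt, no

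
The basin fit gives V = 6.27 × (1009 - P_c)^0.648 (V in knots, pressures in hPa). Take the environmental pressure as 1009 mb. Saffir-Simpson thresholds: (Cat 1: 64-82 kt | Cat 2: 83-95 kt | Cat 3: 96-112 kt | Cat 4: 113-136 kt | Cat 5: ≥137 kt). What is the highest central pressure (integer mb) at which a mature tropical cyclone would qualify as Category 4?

922 mb

Category 4 begins at V = 113 kt.
Required ΔP = (113/6.27)^(1/0.648) = 18.022^1.543 ≈ 86.69 mb.
P_c ≤ 1009 − 86.69 = 922.31, so the highest integer P_c is 922 mb.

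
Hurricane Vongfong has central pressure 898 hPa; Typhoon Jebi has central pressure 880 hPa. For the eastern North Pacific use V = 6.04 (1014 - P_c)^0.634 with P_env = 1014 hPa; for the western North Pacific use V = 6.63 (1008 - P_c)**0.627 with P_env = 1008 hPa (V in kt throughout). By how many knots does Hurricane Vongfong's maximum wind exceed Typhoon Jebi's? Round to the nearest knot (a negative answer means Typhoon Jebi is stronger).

-16 kt

Hurricane Vongfong: ΔP = 116; V ≈ 6.04 × 116^0.634 ≈ 123.00 kt.
Typhoon Jebi: ΔP = 128; V ≈ 6.63 × 128^0.627 ≈ 138.91 kt.
Difference ≈ 123.00 − 138.91 = -15.91 → -16 kt.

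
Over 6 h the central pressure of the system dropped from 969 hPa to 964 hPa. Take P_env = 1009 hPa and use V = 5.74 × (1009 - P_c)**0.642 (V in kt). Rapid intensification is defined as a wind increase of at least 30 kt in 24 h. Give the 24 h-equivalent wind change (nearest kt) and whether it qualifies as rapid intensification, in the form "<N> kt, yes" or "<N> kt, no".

V₁: ΔP = 40, V ≈ 5.74 × 40^0.642 ≈ 61.30 kt.
V₂: ΔP = 45, V ≈ 5.74 × 45^0.642 ≈ 66.11 kt.
ΔV over 6 h = 4.81 kt → 24 h equivalent = 4.81 × 24/6 ≈ 19.24 kt.
19 kt < 30 kt ⇒ not rapid intensification.

19 kt, no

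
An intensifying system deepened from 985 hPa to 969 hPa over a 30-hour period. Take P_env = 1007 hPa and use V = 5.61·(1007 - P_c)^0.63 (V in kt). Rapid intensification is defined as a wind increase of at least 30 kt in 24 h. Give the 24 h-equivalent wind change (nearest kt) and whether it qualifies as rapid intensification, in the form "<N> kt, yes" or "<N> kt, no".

13 kt, no

V₁: ΔP = 22, V ≈ 5.61 × 22^0.63 ≈ 39.33 kt.
V₂: ΔP = 38, V ≈ 5.61 × 38^0.63 ≈ 55.49 kt.
ΔV over 30 h = 16.16 kt → 24 h equivalent = 16.16 × 24/30 ≈ 12.93 kt.
13 kt < 30 kt ⇒ not rapid intensification.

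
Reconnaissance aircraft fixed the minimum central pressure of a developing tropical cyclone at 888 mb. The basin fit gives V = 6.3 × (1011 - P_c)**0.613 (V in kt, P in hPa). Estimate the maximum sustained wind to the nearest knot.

ΔP = 1011 − 888 = 123 mb.
123^0.613 ≈ 19.103.
V ≈ 6.3 × 19.103 ≈ 120.4 kt.

120 kt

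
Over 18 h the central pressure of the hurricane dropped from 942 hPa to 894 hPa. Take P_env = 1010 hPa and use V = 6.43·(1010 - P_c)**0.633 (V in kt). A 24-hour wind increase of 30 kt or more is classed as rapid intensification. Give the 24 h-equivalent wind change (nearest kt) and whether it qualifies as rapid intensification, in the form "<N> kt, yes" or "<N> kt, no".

V₁: ΔP = 68, V ≈ 6.43 × 68^0.633 ≈ 92.94 kt.
V₂: ΔP = 116, V ≈ 6.43 × 116^0.633 ≈ 130.32 kt.
ΔV over 18 h = 37.38 kt → 24 h equivalent = 37.38 × 24/18 ≈ 49.84 kt.
50 kt ≥ 30 kt ⇒ rapid intensification.

50 kt, yes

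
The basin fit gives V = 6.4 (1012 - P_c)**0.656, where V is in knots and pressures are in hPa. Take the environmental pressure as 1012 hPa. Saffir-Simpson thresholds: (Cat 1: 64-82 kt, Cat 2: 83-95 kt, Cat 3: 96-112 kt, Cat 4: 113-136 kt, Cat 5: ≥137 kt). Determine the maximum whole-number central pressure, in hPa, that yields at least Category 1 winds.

Category 1 begins at V = 64 kt.
Required ΔP = (64/6.4)^(1/0.656) = 10.000^1.524 ≈ 33.45 hPa.
P_c ≤ 1012 − 33.45 = 978.55, so the highest integer P_c is 978 hPa.

978 hPa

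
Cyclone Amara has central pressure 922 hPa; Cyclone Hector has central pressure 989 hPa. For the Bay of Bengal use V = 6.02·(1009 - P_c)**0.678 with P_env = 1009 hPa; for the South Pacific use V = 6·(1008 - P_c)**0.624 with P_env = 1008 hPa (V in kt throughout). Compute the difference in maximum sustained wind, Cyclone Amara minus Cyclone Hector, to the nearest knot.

Cyclone Amara: ΔP = 87; V ≈ 6.02 × 87^0.678 ≈ 124.33 kt.
Cyclone Hector: ΔP = 19; V ≈ 6 × 19^0.624 ≈ 37.68 kt.
Difference ≈ 124.33 − 37.68 = 86.65 → 87 kt.

87 kt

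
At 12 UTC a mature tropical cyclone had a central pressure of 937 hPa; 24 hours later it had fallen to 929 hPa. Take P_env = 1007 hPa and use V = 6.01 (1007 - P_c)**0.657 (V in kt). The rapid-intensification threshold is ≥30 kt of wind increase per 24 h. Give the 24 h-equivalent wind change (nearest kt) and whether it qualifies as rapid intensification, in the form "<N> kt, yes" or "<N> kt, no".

V₁: ΔP = 70, V ≈ 6.01 × 70^0.657 ≈ 97.97 kt.
V₂: ΔP = 78, V ≈ 6.01 × 78^0.657 ≈ 105.19 kt.
ΔV over 24 h = 7.22 kt → 24 h equivalent = 7.22 × 24/24 ≈ 7.22 kt.
7 kt < 30 kt ⇒ not rapid intensification.

7 kt, no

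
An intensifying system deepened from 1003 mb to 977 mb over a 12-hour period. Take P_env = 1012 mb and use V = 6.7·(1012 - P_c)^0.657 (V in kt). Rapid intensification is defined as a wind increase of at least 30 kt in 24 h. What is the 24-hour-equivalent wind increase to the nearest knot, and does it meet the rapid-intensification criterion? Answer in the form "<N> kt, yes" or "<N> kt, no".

V₁: ΔP = 9, V ≈ 6.7 × 9^0.657 ≈ 28.38 kt.
V₂: ΔP = 35, V ≈ 6.7 × 35^0.657 ≈ 69.27 kt.
ΔV over 12 h = 40.89 kt → 24 h equivalent = 40.89 × 24/12 ≈ 81.78 kt.
82 kt ≥ 30 kt ⇒ rapid intensification.

82 kt, yes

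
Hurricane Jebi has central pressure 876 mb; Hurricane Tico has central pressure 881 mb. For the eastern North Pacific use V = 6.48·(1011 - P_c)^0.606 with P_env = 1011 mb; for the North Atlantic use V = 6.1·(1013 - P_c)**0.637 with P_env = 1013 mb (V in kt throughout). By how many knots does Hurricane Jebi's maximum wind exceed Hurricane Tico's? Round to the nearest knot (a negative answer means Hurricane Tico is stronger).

Hurricane Jebi: ΔP = 135; V ≈ 6.48 × 135^0.606 ≈ 126.64 kt.
Hurricane Tico: ΔP = 132; V ≈ 6.1 × 132^0.637 ≈ 136.82 kt.
Difference ≈ 126.64 − 136.82 = -10.18 → -10 kt.

-10 kt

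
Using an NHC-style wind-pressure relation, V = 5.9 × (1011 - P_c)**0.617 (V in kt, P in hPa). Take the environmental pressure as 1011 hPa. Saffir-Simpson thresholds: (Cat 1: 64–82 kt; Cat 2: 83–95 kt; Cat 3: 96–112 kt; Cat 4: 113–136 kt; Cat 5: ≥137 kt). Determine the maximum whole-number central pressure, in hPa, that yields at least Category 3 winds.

Category 3 begins at V = 96 kt.
Required ΔP = (96/5.9)^(1/0.617) = 16.271^1.621 ≈ 91.92 hPa.
P_c ≤ 1011 − 91.92 = 919.08, so the highest integer P_c is 919 hPa.

919 hPa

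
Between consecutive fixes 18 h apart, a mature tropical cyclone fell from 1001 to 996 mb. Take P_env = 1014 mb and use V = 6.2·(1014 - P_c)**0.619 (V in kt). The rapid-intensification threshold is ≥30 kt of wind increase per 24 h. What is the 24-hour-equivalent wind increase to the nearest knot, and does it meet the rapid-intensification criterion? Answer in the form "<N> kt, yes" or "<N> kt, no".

9 kt, no

V₁: ΔP = 13, V ≈ 6.2 × 13^0.619 ≈ 30.33 kt.
V₂: ΔP = 18, V ≈ 6.2 × 18^0.619 ≈ 37.10 kt.
ΔV over 18 h = 6.77 kt → 24 h equivalent = 6.77 × 24/18 ≈ 9.03 kt.
9 kt < 30 kt ⇒ not rapid intensification.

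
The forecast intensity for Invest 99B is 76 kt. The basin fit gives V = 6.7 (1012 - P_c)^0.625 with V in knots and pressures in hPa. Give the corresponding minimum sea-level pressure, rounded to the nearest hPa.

ΔP = (V / 6.7)^(1/0.625) = (76/6.7)^1.600.
76/6.7 = 11.343; 11.343^1.600 ≈ 48.71 hPa.
P_c = 1012 − 48.71 = 963.29 ≈ 963 hPa.

963 hPa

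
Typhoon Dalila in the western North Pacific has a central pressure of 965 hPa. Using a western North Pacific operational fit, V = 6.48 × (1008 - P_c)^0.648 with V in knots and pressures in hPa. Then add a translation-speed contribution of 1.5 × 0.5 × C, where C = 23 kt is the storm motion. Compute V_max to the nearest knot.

ΔP = 1008 − 965 = 43 hPa.
43^0.648 ≈ 11.442.
V ≈ 6.48 × 11.442 ≈ 74.1 kt.
Translation term: 1.5 × 0.5 × 23 = 17.25 kt.
Corrected V ≈ 91.35 kt → 91 kt.

91 kt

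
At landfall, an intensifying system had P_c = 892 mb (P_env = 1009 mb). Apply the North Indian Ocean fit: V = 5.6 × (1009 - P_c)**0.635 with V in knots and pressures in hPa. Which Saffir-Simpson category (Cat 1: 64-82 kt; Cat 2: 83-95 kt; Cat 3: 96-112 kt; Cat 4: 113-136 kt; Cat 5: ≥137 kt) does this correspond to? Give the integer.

ΔP = 1009 − 892 = 117 mb.
V ≈ 5.6 × 117^0.635 = 5.6 × 20.57 ≈ 115 kt.
115 kt falls in the Category 4 band.

4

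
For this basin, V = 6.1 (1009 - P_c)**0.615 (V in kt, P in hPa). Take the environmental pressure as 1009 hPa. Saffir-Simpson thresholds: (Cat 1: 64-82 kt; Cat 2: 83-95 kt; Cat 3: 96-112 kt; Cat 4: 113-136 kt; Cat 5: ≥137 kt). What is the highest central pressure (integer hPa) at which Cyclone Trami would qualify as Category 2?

Category 2 begins at V = 83 kt.
Required ΔP = (83/6.1)^(1/0.615) = 13.607^1.626 ≈ 69.74 hPa.
P_c ≤ 1009 − 69.74 = 939.26, so the highest integer P_c is 939 hPa.

939 hPa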